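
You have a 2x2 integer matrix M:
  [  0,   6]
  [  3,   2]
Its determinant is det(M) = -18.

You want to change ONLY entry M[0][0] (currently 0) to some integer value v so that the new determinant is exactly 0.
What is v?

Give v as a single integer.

Answer: 9

Derivation:
det is linear in entry M[0][0]: det = old_det + (v - 0) * C_00
Cofactor C_00 = 2
Want det = 0: -18 + (v - 0) * 2 = 0
  (v - 0) = 18 / 2 = 9
  v = 0 + (9) = 9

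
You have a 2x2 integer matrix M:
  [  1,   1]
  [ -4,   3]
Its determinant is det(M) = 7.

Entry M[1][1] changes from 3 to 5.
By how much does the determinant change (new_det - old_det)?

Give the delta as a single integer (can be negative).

Answer: 2

Derivation:
Cofactor C_11 = 1
Entry delta = 5 - 3 = 2
Det delta = entry_delta * cofactor = 2 * 1 = 2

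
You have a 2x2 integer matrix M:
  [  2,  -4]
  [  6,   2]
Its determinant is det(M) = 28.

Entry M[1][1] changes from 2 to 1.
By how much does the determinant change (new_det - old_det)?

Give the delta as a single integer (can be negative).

Cofactor C_11 = 2
Entry delta = 1 - 2 = -1
Det delta = entry_delta * cofactor = -1 * 2 = -2

Answer: -2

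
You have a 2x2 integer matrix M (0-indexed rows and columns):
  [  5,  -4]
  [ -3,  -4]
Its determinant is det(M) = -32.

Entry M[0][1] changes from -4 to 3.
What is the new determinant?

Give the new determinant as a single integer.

Answer: -11

Derivation:
det is linear in row 0: changing M[0][1] by delta changes det by delta * cofactor(0,1).
Cofactor C_01 = (-1)^(0+1) * minor(0,1) = 3
Entry delta = 3 - -4 = 7
Det delta = 7 * 3 = 21
New det = -32 + 21 = -11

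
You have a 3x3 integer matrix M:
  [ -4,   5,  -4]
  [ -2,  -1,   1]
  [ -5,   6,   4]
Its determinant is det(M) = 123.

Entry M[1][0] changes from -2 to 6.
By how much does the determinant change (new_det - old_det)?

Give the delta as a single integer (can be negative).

Answer: -352

Derivation:
Cofactor C_10 = -44
Entry delta = 6 - -2 = 8
Det delta = entry_delta * cofactor = 8 * -44 = -352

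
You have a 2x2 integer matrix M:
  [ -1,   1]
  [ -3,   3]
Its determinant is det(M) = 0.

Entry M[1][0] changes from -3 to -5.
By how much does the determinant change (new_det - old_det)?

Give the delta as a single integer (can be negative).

Cofactor C_10 = -1
Entry delta = -5 - -3 = -2
Det delta = entry_delta * cofactor = -2 * -1 = 2

Answer: 2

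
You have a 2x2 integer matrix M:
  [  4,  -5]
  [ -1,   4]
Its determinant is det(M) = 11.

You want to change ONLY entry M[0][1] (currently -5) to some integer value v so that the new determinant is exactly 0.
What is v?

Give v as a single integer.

det is linear in entry M[0][1]: det = old_det + (v - -5) * C_01
Cofactor C_01 = 1
Want det = 0: 11 + (v - -5) * 1 = 0
  (v - -5) = -11 / 1 = -11
  v = -5 + (-11) = -16

Answer: -16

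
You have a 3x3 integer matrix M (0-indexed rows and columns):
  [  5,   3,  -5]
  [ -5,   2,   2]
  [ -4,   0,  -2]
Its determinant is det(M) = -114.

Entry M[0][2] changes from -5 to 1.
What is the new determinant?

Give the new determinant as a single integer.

det is linear in row 0: changing M[0][2] by delta changes det by delta * cofactor(0,2).
Cofactor C_02 = (-1)^(0+2) * minor(0,2) = 8
Entry delta = 1 - -5 = 6
Det delta = 6 * 8 = 48
New det = -114 + 48 = -66

Answer: -66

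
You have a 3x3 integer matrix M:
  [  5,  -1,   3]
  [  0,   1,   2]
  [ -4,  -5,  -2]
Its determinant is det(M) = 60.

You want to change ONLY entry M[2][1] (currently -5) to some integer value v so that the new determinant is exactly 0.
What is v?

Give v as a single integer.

Answer: 1

Derivation:
det is linear in entry M[2][1]: det = old_det + (v - -5) * C_21
Cofactor C_21 = -10
Want det = 0: 60 + (v - -5) * -10 = 0
  (v - -5) = -60 / -10 = 6
  v = -5 + (6) = 1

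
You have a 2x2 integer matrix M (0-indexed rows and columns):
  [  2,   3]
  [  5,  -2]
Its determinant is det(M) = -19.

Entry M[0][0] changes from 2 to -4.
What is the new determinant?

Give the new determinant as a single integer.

Answer: -7

Derivation:
det is linear in row 0: changing M[0][0] by delta changes det by delta * cofactor(0,0).
Cofactor C_00 = (-1)^(0+0) * minor(0,0) = -2
Entry delta = -4 - 2 = -6
Det delta = -6 * -2 = 12
New det = -19 + 12 = -7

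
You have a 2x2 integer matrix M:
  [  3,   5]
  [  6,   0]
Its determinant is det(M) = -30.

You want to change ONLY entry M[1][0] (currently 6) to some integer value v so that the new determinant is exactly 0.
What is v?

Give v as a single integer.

Answer: 0

Derivation:
det is linear in entry M[1][0]: det = old_det + (v - 6) * C_10
Cofactor C_10 = -5
Want det = 0: -30 + (v - 6) * -5 = 0
  (v - 6) = 30 / -5 = -6
  v = 6 + (-6) = 0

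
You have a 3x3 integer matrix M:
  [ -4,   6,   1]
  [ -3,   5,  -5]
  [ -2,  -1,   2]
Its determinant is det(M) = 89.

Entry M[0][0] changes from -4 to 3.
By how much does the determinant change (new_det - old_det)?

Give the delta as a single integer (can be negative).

Cofactor C_00 = 5
Entry delta = 3 - -4 = 7
Det delta = entry_delta * cofactor = 7 * 5 = 35

Answer: 35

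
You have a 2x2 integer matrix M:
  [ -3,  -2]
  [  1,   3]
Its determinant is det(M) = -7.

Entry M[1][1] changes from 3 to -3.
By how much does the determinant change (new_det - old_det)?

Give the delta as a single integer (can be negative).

Cofactor C_11 = -3
Entry delta = -3 - 3 = -6
Det delta = entry_delta * cofactor = -6 * -3 = 18

Answer: 18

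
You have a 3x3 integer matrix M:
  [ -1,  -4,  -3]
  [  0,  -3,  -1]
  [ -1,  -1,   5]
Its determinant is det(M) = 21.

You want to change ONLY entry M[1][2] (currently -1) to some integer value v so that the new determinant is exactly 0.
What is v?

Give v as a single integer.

Answer: -8

Derivation:
det is linear in entry M[1][2]: det = old_det + (v - -1) * C_12
Cofactor C_12 = 3
Want det = 0: 21 + (v - -1) * 3 = 0
  (v - -1) = -21 / 3 = -7
  v = -1 + (-7) = -8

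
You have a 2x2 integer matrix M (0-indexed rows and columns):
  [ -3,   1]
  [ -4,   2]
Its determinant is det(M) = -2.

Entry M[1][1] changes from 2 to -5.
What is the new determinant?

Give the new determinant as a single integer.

det is linear in row 1: changing M[1][1] by delta changes det by delta * cofactor(1,1).
Cofactor C_11 = (-1)^(1+1) * minor(1,1) = -3
Entry delta = -5 - 2 = -7
Det delta = -7 * -3 = 21
New det = -2 + 21 = 19

Answer: 19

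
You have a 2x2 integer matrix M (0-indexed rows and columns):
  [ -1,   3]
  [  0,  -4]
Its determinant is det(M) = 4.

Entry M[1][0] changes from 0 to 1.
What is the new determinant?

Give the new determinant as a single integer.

Answer: 1

Derivation:
det is linear in row 1: changing M[1][0] by delta changes det by delta * cofactor(1,0).
Cofactor C_10 = (-1)^(1+0) * minor(1,0) = -3
Entry delta = 1 - 0 = 1
Det delta = 1 * -3 = -3
New det = 4 + -3 = 1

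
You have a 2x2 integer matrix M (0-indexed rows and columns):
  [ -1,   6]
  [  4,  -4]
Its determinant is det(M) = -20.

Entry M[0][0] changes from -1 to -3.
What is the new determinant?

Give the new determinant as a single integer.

det is linear in row 0: changing M[0][0] by delta changes det by delta * cofactor(0,0).
Cofactor C_00 = (-1)^(0+0) * minor(0,0) = -4
Entry delta = -3 - -1 = -2
Det delta = -2 * -4 = 8
New det = -20 + 8 = -12

Answer: -12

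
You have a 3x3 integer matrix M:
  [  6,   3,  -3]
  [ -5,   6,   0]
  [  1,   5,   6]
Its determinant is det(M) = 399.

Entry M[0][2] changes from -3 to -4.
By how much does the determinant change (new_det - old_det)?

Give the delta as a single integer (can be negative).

Cofactor C_02 = -31
Entry delta = -4 - -3 = -1
Det delta = entry_delta * cofactor = -1 * -31 = 31

Answer: 31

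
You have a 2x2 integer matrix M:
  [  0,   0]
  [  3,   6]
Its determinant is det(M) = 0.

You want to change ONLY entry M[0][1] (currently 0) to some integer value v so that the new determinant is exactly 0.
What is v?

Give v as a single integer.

Answer: 0

Derivation:
det is linear in entry M[0][1]: det = old_det + (v - 0) * C_01
Cofactor C_01 = -3
Want det = 0: 0 + (v - 0) * -3 = 0
  (v - 0) = 0 / -3 = 0
  v = 0 + (0) = 0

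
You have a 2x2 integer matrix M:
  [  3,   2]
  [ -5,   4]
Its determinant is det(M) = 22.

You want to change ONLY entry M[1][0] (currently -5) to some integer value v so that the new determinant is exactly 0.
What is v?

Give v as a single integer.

det is linear in entry M[1][0]: det = old_det + (v - -5) * C_10
Cofactor C_10 = -2
Want det = 0: 22 + (v - -5) * -2 = 0
  (v - -5) = -22 / -2 = 11
  v = -5 + (11) = 6

Answer: 6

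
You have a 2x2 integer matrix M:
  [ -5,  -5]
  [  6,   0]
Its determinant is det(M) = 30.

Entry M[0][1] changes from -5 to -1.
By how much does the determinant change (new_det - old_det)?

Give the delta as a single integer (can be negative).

Answer: -24

Derivation:
Cofactor C_01 = -6
Entry delta = -1 - -5 = 4
Det delta = entry_delta * cofactor = 4 * -6 = -24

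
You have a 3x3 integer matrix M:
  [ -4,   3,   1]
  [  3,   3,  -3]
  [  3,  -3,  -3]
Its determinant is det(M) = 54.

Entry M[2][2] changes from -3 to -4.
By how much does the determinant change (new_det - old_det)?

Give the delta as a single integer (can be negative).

Cofactor C_22 = -21
Entry delta = -4 - -3 = -1
Det delta = entry_delta * cofactor = -1 * -21 = 21

Answer: 21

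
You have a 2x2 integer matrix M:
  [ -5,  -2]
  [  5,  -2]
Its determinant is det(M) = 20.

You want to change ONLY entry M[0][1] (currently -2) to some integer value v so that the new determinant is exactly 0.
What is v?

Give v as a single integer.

Answer: 2

Derivation:
det is linear in entry M[0][1]: det = old_det + (v - -2) * C_01
Cofactor C_01 = -5
Want det = 0: 20 + (v - -2) * -5 = 0
  (v - -2) = -20 / -5 = 4
  v = -2 + (4) = 2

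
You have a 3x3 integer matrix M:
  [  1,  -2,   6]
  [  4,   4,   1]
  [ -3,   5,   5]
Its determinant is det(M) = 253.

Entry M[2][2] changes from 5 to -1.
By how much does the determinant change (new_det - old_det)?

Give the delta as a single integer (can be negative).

Cofactor C_22 = 12
Entry delta = -1 - 5 = -6
Det delta = entry_delta * cofactor = -6 * 12 = -72

Answer: -72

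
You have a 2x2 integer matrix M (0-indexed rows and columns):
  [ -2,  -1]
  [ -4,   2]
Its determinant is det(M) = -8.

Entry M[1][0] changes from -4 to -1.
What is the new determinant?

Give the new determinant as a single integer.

det is linear in row 1: changing M[1][0] by delta changes det by delta * cofactor(1,0).
Cofactor C_10 = (-1)^(1+0) * minor(1,0) = 1
Entry delta = -1 - -4 = 3
Det delta = 3 * 1 = 3
New det = -8 + 3 = -5

Answer: -5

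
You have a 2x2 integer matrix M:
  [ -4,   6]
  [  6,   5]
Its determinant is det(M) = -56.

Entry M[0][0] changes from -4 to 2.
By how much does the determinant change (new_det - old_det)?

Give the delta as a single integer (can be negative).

Cofactor C_00 = 5
Entry delta = 2 - -4 = 6
Det delta = entry_delta * cofactor = 6 * 5 = 30

Answer: 30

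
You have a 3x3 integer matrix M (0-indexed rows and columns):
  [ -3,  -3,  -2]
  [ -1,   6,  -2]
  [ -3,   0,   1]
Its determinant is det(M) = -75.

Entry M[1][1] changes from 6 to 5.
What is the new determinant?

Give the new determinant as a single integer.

Answer: -66

Derivation:
det is linear in row 1: changing M[1][1] by delta changes det by delta * cofactor(1,1).
Cofactor C_11 = (-1)^(1+1) * minor(1,1) = -9
Entry delta = 5 - 6 = -1
Det delta = -1 * -9 = 9
New det = -75 + 9 = -66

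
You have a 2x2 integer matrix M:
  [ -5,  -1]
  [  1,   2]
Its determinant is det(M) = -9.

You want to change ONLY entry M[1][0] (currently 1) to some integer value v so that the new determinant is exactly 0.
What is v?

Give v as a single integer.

det is linear in entry M[1][0]: det = old_det + (v - 1) * C_10
Cofactor C_10 = 1
Want det = 0: -9 + (v - 1) * 1 = 0
  (v - 1) = 9 / 1 = 9
  v = 1 + (9) = 10

Answer: 10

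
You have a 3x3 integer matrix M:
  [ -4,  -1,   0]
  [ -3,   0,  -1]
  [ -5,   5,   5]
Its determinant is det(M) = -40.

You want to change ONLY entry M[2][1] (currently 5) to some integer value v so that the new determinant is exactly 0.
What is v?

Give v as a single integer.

det is linear in entry M[2][1]: det = old_det + (v - 5) * C_21
Cofactor C_21 = -4
Want det = 0: -40 + (v - 5) * -4 = 0
  (v - 5) = 40 / -4 = -10
  v = 5 + (-10) = -5

Answer: -5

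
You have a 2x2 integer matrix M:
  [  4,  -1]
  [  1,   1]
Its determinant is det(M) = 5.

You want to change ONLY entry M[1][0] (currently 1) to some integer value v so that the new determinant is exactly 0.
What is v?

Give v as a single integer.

det is linear in entry M[1][0]: det = old_det + (v - 1) * C_10
Cofactor C_10 = 1
Want det = 0: 5 + (v - 1) * 1 = 0
  (v - 1) = -5 / 1 = -5
  v = 1 + (-5) = -4

Answer: -4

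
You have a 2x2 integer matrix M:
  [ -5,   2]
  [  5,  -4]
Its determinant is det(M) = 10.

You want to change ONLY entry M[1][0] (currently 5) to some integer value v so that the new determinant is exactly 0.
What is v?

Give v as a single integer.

Answer: 10

Derivation:
det is linear in entry M[1][0]: det = old_det + (v - 5) * C_10
Cofactor C_10 = -2
Want det = 0: 10 + (v - 5) * -2 = 0
  (v - 5) = -10 / -2 = 5
  v = 5 + (5) = 10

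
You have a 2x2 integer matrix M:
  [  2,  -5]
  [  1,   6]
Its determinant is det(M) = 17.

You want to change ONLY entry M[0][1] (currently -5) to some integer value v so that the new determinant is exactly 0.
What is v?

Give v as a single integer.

det is linear in entry M[0][1]: det = old_det + (v - -5) * C_01
Cofactor C_01 = -1
Want det = 0: 17 + (v - -5) * -1 = 0
  (v - -5) = -17 / -1 = 17
  v = -5 + (17) = 12

Answer: 12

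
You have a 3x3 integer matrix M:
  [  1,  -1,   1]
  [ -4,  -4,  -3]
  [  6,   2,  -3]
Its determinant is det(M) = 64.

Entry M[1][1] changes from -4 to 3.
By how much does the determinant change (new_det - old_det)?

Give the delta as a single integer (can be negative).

Cofactor C_11 = -9
Entry delta = 3 - -4 = 7
Det delta = entry_delta * cofactor = 7 * -9 = -63

Answer: -63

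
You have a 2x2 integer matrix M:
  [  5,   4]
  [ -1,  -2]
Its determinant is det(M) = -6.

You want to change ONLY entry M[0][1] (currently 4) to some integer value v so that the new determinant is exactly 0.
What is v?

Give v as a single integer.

Answer: 10

Derivation:
det is linear in entry M[0][1]: det = old_det + (v - 4) * C_01
Cofactor C_01 = 1
Want det = 0: -6 + (v - 4) * 1 = 0
  (v - 4) = 6 / 1 = 6
  v = 4 + (6) = 10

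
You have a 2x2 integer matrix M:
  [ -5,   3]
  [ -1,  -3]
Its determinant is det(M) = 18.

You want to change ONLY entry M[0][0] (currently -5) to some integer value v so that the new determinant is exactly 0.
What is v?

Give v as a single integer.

det is linear in entry M[0][0]: det = old_det + (v - -5) * C_00
Cofactor C_00 = -3
Want det = 0: 18 + (v - -5) * -3 = 0
  (v - -5) = -18 / -3 = 6
  v = -5 + (6) = 1

Answer: 1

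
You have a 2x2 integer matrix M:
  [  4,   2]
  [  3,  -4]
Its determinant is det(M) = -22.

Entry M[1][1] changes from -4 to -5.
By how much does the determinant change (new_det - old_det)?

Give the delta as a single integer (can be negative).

Cofactor C_11 = 4
Entry delta = -5 - -4 = -1
Det delta = entry_delta * cofactor = -1 * 4 = -4

Answer: -4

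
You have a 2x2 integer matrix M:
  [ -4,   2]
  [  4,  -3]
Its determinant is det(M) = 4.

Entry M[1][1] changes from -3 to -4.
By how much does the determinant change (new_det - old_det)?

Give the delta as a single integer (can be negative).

Cofactor C_11 = -4
Entry delta = -4 - -3 = -1
Det delta = entry_delta * cofactor = -1 * -4 = 4

Answer: 4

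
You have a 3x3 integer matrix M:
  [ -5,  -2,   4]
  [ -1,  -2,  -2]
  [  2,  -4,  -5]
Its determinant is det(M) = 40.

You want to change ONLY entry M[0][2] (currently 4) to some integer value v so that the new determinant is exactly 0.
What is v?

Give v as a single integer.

Answer: -1

Derivation:
det is linear in entry M[0][2]: det = old_det + (v - 4) * C_02
Cofactor C_02 = 8
Want det = 0: 40 + (v - 4) * 8 = 0
  (v - 4) = -40 / 8 = -5
  v = 4 + (-5) = -1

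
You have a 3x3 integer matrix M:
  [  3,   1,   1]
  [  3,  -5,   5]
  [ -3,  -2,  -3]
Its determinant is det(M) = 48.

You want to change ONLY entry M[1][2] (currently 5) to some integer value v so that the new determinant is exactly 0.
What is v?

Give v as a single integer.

det is linear in entry M[1][2]: det = old_det + (v - 5) * C_12
Cofactor C_12 = 3
Want det = 0: 48 + (v - 5) * 3 = 0
  (v - 5) = -48 / 3 = -16
  v = 5 + (-16) = -11

Answer: -11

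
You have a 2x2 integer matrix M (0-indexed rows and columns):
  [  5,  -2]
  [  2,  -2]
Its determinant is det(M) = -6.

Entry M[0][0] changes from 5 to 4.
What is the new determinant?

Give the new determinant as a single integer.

det is linear in row 0: changing M[0][0] by delta changes det by delta * cofactor(0,0).
Cofactor C_00 = (-1)^(0+0) * minor(0,0) = -2
Entry delta = 4 - 5 = -1
Det delta = -1 * -2 = 2
New det = -6 + 2 = -4

Answer: -4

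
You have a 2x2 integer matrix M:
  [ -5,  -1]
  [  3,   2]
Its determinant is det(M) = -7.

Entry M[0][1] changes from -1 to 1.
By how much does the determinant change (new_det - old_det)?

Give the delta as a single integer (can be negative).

Cofactor C_01 = -3
Entry delta = 1 - -1 = 2
Det delta = entry_delta * cofactor = 2 * -3 = -6

Answer: -6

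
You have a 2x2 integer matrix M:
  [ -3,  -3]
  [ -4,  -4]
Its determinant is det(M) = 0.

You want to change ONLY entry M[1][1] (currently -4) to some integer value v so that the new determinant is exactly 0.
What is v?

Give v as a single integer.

Answer: -4

Derivation:
det is linear in entry M[1][1]: det = old_det + (v - -4) * C_11
Cofactor C_11 = -3
Want det = 0: 0 + (v - -4) * -3 = 0
  (v - -4) = 0 / -3 = 0
  v = -4 + (0) = -4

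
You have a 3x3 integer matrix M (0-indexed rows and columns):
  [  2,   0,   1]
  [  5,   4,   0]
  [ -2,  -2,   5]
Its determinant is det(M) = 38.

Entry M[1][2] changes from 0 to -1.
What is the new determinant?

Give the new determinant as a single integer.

det is linear in row 1: changing M[1][2] by delta changes det by delta * cofactor(1,2).
Cofactor C_12 = (-1)^(1+2) * minor(1,2) = 4
Entry delta = -1 - 0 = -1
Det delta = -1 * 4 = -4
New det = 38 + -4 = 34

Answer: 34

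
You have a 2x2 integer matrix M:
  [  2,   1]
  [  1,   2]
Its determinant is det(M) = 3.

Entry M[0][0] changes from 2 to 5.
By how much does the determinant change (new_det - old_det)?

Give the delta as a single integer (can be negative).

Answer: 6

Derivation:
Cofactor C_00 = 2
Entry delta = 5 - 2 = 3
Det delta = entry_delta * cofactor = 3 * 2 = 6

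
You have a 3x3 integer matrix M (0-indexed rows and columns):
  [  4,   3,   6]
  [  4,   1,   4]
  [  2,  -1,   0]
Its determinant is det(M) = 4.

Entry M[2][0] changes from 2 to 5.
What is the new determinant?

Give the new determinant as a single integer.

Answer: 22

Derivation:
det is linear in row 2: changing M[2][0] by delta changes det by delta * cofactor(2,0).
Cofactor C_20 = (-1)^(2+0) * minor(2,0) = 6
Entry delta = 5 - 2 = 3
Det delta = 3 * 6 = 18
New det = 4 + 18 = 22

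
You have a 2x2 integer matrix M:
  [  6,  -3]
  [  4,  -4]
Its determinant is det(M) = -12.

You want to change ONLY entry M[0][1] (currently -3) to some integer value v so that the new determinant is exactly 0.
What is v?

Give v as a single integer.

Answer: -6

Derivation:
det is linear in entry M[0][1]: det = old_det + (v - -3) * C_01
Cofactor C_01 = -4
Want det = 0: -12 + (v - -3) * -4 = 0
  (v - -3) = 12 / -4 = -3
  v = -3 + (-3) = -6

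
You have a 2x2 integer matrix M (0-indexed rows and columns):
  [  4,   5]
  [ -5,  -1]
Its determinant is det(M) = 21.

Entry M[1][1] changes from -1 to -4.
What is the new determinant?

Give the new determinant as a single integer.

Answer: 9

Derivation:
det is linear in row 1: changing M[1][1] by delta changes det by delta * cofactor(1,1).
Cofactor C_11 = (-1)^(1+1) * minor(1,1) = 4
Entry delta = -4 - -1 = -3
Det delta = -3 * 4 = -12
New det = 21 + -12 = 9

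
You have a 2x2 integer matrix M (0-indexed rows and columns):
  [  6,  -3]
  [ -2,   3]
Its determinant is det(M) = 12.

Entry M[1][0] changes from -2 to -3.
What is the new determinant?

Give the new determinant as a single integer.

Answer: 9

Derivation:
det is linear in row 1: changing M[1][0] by delta changes det by delta * cofactor(1,0).
Cofactor C_10 = (-1)^(1+0) * minor(1,0) = 3
Entry delta = -3 - -2 = -1
Det delta = -1 * 3 = -3
New det = 12 + -3 = 9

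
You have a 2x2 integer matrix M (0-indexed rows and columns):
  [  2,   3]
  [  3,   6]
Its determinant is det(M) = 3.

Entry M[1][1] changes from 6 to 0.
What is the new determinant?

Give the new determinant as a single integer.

Answer: -9

Derivation:
det is linear in row 1: changing M[1][1] by delta changes det by delta * cofactor(1,1).
Cofactor C_11 = (-1)^(1+1) * minor(1,1) = 2
Entry delta = 0 - 6 = -6
Det delta = -6 * 2 = -12
New det = 3 + -12 = -9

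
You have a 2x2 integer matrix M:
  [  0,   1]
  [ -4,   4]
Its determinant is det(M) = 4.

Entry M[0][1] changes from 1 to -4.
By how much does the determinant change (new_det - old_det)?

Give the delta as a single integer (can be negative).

Cofactor C_01 = 4
Entry delta = -4 - 1 = -5
Det delta = entry_delta * cofactor = -5 * 4 = -20

Answer: -20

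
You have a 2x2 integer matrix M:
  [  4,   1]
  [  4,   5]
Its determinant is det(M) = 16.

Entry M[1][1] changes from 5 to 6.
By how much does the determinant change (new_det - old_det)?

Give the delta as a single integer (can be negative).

Cofactor C_11 = 4
Entry delta = 6 - 5 = 1
Det delta = entry_delta * cofactor = 1 * 4 = 4

Answer: 4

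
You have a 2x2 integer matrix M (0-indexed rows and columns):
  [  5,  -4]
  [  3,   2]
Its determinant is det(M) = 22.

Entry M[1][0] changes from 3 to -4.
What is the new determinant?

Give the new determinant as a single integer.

Answer: -6

Derivation:
det is linear in row 1: changing M[1][0] by delta changes det by delta * cofactor(1,0).
Cofactor C_10 = (-1)^(1+0) * minor(1,0) = 4
Entry delta = -4 - 3 = -7
Det delta = -7 * 4 = -28
New det = 22 + -28 = -6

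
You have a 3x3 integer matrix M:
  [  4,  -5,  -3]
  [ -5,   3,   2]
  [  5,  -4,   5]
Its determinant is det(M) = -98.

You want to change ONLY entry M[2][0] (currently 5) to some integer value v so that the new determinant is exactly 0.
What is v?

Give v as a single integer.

det is linear in entry M[2][0]: det = old_det + (v - 5) * C_20
Cofactor C_20 = -1
Want det = 0: -98 + (v - 5) * -1 = 0
  (v - 5) = 98 / -1 = -98
  v = 5 + (-98) = -93

Answer: -93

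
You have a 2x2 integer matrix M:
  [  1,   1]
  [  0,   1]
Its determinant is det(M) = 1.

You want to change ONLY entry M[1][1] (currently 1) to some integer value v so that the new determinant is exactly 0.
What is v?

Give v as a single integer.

det is linear in entry M[1][1]: det = old_det + (v - 1) * C_11
Cofactor C_11 = 1
Want det = 0: 1 + (v - 1) * 1 = 0
  (v - 1) = -1 / 1 = -1
  v = 1 + (-1) = 0

Answer: 0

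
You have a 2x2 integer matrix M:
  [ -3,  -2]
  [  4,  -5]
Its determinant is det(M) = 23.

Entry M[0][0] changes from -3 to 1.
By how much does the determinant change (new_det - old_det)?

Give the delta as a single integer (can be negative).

Answer: -20

Derivation:
Cofactor C_00 = -5
Entry delta = 1 - -3 = 4
Det delta = entry_delta * cofactor = 4 * -5 = -20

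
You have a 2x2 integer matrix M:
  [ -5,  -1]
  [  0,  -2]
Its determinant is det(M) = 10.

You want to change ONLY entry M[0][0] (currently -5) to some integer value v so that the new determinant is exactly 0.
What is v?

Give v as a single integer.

det is linear in entry M[0][0]: det = old_det + (v - -5) * C_00
Cofactor C_00 = -2
Want det = 0: 10 + (v - -5) * -2 = 0
  (v - -5) = -10 / -2 = 5
  v = -5 + (5) = 0

Answer: 0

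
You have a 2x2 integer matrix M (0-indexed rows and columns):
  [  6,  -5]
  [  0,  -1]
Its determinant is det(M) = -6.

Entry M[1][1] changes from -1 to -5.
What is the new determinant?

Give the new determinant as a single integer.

Answer: -30

Derivation:
det is linear in row 1: changing M[1][1] by delta changes det by delta * cofactor(1,1).
Cofactor C_11 = (-1)^(1+1) * minor(1,1) = 6
Entry delta = -5 - -1 = -4
Det delta = -4 * 6 = -24
New det = -6 + -24 = -30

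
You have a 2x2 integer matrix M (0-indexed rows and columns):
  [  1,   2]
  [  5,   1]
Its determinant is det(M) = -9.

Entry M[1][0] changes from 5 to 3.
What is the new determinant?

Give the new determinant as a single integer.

det is linear in row 1: changing M[1][0] by delta changes det by delta * cofactor(1,0).
Cofactor C_10 = (-1)^(1+0) * minor(1,0) = -2
Entry delta = 3 - 5 = -2
Det delta = -2 * -2 = 4
New det = -9 + 4 = -5

Answer: -5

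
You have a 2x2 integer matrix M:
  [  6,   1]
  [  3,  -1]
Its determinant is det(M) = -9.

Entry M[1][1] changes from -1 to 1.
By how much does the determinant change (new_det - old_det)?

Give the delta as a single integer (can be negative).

Cofactor C_11 = 6
Entry delta = 1 - -1 = 2
Det delta = entry_delta * cofactor = 2 * 6 = 12

Answer: 12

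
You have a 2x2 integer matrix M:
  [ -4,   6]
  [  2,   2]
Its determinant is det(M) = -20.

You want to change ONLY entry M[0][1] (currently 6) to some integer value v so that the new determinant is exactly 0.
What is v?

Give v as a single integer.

det is linear in entry M[0][1]: det = old_det + (v - 6) * C_01
Cofactor C_01 = -2
Want det = 0: -20 + (v - 6) * -2 = 0
  (v - 6) = 20 / -2 = -10
  v = 6 + (-10) = -4

Answer: -4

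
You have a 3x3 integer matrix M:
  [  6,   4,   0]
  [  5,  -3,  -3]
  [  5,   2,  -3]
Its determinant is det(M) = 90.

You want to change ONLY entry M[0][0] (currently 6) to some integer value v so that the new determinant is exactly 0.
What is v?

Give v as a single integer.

Answer: 0

Derivation:
det is linear in entry M[0][0]: det = old_det + (v - 6) * C_00
Cofactor C_00 = 15
Want det = 0: 90 + (v - 6) * 15 = 0
  (v - 6) = -90 / 15 = -6
  v = 6 + (-6) = 0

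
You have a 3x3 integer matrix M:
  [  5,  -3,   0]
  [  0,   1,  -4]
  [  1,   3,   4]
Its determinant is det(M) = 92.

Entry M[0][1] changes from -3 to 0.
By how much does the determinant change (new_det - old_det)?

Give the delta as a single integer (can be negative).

Answer: -12

Derivation:
Cofactor C_01 = -4
Entry delta = 0 - -3 = 3
Det delta = entry_delta * cofactor = 3 * -4 = -12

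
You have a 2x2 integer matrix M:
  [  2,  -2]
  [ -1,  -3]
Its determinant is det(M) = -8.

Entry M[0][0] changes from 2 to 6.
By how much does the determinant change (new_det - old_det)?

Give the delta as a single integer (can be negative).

Cofactor C_00 = -3
Entry delta = 6 - 2 = 4
Det delta = entry_delta * cofactor = 4 * -3 = -12

Answer: -12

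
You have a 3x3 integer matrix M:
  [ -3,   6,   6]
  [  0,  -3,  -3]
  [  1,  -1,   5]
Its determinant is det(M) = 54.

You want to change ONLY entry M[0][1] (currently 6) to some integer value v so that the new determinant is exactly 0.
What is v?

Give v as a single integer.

Answer: 24

Derivation:
det is linear in entry M[0][1]: det = old_det + (v - 6) * C_01
Cofactor C_01 = -3
Want det = 0: 54 + (v - 6) * -3 = 0
  (v - 6) = -54 / -3 = 18
  v = 6 + (18) = 24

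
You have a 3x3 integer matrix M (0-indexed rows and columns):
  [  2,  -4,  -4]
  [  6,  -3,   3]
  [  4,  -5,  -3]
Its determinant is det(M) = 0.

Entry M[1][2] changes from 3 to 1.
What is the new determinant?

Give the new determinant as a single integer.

det is linear in row 1: changing M[1][2] by delta changes det by delta * cofactor(1,2).
Cofactor C_12 = (-1)^(1+2) * minor(1,2) = -6
Entry delta = 1 - 3 = -2
Det delta = -2 * -6 = 12
New det = 0 + 12 = 12

Answer: 12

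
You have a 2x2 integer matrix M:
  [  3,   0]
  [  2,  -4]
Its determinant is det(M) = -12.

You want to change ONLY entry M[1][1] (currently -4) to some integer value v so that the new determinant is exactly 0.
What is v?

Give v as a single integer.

Answer: 0

Derivation:
det is linear in entry M[1][1]: det = old_det + (v - -4) * C_11
Cofactor C_11 = 3
Want det = 0: -12 + (v - -4) * 3 = 0
  (v - -4) = 12 / 3 = 4
  v = -4 + (4) = 0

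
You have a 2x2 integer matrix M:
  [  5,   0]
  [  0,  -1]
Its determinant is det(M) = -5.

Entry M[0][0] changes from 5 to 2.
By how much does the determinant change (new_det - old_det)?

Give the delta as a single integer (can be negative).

Cofactor C_00 = -1
Entry delta = 2 - 5 = -3
Det delta = entry_delta * cofactor = -3 * -1 = 3

Answer: 3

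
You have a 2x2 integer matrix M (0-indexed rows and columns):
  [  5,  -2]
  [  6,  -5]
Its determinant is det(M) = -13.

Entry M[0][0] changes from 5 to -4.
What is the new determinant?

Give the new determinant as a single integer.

Answer: 32

Derivation:
det is linear in row 0: changing M[0][0] by delta changes det by delta * cofactor(0,0).
Cofactor C_00 = (-1)^(0+0) * minor(0,0) = -5
Entry delta = -4 - 5 = -9
Det delta = -9 * -5 = 45
New det = -13 + 45 = 32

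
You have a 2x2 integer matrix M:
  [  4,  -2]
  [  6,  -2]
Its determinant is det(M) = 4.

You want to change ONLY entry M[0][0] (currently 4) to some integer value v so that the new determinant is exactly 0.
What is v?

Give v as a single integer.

det is linear in entry M[0][0]: det = old_det + (v - 4) * C_00
Cofactor C_00 = -2
Want det = 0: 4 + (v - 4) * -2 = 0
  (v - 4) = -4 / -2 = 2
  v = 4 + (2) = 6

Answer: 6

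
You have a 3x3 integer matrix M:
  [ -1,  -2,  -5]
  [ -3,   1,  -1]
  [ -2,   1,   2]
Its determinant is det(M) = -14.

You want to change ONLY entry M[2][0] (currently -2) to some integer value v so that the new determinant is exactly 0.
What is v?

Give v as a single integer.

det is linear in entry M[2][0]: det = old_det + (v - -2) * C_20
Cofactor C_20 = 7
Want det = 0: -14 + (v - -2) * 7 = 0
  (v - -2) = 14 / 7 = 2
  v = -2 + (2) = 0

Answer: 0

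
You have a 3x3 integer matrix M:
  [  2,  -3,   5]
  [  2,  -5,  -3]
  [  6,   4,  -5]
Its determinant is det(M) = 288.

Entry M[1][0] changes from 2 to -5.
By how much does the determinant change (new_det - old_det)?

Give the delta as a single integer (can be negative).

Answer: -35

Derivation:
Cofactor C_10 = 5
Entry delta = -5 - 2 = -7
Det delta = entry_delta * cofactor = -7 * 5 = -35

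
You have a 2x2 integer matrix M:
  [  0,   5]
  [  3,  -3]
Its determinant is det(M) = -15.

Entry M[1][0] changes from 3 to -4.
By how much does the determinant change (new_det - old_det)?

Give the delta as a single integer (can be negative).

Cofactor C_10 = -5
Entry delta = -4 - 3 = -7
Det delta = entry_delta * cofactor = -7 * -5 = 35

Answer: 35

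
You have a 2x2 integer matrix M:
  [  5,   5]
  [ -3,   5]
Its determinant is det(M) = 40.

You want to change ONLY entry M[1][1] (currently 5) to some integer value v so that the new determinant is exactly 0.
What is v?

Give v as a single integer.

Answer: -3

Derivation:
det is linear in entry M[1][1]: det = old_det + (v - 5) * C_11
Cofactor C_11 = 5
Want det = 0: 40 + (v - 5) * 5 = 0
  (v - 5) = -40 / 5 = -8
  v = 5 + (-8) = -3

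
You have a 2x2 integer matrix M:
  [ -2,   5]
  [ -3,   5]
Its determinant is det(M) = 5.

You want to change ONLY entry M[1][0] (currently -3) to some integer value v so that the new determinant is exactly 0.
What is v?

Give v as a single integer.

det is linear in entry M[1][0]: det = old_det + (v - -3) * C_10
Cofactor C_10 = -5
Want det = 0: 5 + (v - -3) * -5 = 0
  (v - -3) = -5 / -5 = 1
  v = -3 + (1) = -2

Answer: -2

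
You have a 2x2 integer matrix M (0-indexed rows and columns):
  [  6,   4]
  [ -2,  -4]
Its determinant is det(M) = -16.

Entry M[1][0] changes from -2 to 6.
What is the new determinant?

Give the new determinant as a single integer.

det is linear in row 1: changing M[1][0] by delta changes det by delta * cofactor(1,0).
Cofactor C_10 = (-1)^(1+0) * minor(1,0) = -4
Entry delta = 6 - -2 = 8
Det delta = 8 * -4 = -32
New det = -16 + -32 = -48

Answer: -48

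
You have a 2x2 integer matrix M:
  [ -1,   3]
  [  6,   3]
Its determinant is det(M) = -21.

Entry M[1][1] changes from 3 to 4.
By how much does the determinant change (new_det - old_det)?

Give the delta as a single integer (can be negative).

Answer: -1

Derivation:
Cofactor C_11 = -1
Entry delta = 4 - 3 = 1
Det delta = entry_delta * cofactor = 1 * -1 = -1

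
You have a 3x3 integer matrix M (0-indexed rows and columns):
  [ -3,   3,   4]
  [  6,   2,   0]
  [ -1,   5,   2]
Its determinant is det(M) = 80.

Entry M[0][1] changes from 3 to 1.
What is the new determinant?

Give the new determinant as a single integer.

det is linear in row 0: changing M[0][1] by delta changes det by delta * cofactor(0,1).
Cofactor C_01 = (-1)^(0+1) * minor(0,1) = -12
Entry delta = 1 - 3 = -2
Det delta = -2 * -12 = 24
New det = 80 + 24 = 104

Answer: 104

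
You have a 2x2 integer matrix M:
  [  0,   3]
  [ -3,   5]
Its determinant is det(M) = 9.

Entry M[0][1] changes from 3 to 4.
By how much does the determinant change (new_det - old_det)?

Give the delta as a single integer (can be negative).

Answer: 3

Derivation:
Cofactor C_01 = 3
Entry delta = 4 - 3 = 1
Det delta = entry_delta * cofactor = 1 * 3 = 3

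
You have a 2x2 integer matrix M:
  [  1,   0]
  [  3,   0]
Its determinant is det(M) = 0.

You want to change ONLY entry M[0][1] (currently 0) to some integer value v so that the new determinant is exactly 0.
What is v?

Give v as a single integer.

Answer: 0

Derivation:
det is linear in entry M[0][1]: det = old_det + (v - 0) * C_01
Cofactor C_01 = -3
Want det = 0: 0 + (v - 0) * -3 = 0
  (v - 0) = 0 / -3 = 0
  v = 0 + (0) = 0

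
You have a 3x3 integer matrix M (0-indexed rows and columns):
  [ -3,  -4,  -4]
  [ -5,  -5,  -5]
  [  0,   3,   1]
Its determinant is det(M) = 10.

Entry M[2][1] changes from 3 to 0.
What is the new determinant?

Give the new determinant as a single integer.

Answer: -5

Derivation:
det is linear in row 2: changing M[2][1] by delta changes det by delta * cofactor(2,1).
Cofactor C_21 = (-1)^(2+1) * minor(2,1) = 5
Entry delta = 0 - 3 = -3
Det delta = -3 * 5 = -15
New det = 10 + -15 = -5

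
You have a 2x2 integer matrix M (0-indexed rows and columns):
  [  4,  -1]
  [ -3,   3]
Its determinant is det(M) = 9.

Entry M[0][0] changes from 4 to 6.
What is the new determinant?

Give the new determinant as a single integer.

det is linear in row 0: changing M[0][0] by delta changes det by delta * cofactor(0,0).
Cofactor C_00 = (-1)^(0+0) * minor(0,0) = 3
Entry delta = 6 - 4 = 2
Det delta = 2 * 3 = 6
New det = 9 + 6 = 15

Answer: 15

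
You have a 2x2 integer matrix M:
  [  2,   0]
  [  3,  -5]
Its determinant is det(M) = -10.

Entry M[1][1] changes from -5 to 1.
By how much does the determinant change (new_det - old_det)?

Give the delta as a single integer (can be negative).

Answer: 12

Derivation:
Cofactor C_11 = 2
Entry delta = 1 - -5 = 6
Det delta = entry_delta * cofactor = 6 * 2 = 12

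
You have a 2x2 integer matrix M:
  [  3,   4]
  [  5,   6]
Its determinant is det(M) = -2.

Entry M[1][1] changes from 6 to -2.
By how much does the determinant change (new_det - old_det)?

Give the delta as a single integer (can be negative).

Cofactor C_11 = 3
Entry delta = -2 - 6 = -8
Det delta = entry_delta * cofactor = -8 * 3 = -24

Answer: -24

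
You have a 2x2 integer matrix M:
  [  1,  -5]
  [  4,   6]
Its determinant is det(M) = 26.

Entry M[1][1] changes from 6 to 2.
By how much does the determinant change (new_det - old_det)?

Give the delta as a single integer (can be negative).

Cofactor C_11 = 1
Entry delta = 2 - 6 = -4
Det delta = entry_delta * cofactor = -4 * 1 = -4

Answer: -4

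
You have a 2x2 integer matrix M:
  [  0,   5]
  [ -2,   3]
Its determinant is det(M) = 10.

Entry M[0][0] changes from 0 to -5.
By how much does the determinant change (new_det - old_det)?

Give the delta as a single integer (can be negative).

Cofactor C_00 = 3
Entry delta = -5 - 0 = -5
Det delta = entry_delta * cofactor = -5 * 3 = -15

Answer: -15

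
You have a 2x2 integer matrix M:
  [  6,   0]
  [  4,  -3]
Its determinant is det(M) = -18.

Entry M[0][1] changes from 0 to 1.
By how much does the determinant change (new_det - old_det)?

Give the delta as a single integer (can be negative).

Cofactor C_01 = -4
Entry delta = 1 - 0 = 1
Det delta = entry_delta * cofactor = 1 * -4 = -4

Answer: -4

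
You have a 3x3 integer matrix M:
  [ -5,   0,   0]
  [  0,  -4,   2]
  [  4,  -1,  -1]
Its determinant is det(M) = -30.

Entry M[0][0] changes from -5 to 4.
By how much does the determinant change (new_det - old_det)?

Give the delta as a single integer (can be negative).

Answer: 54

Derivation:
Cofactor C_00 = 6
Entry delta = 4 - -5 = 9
Det delta = entry_delta * cofactor = 9 * 6 = 54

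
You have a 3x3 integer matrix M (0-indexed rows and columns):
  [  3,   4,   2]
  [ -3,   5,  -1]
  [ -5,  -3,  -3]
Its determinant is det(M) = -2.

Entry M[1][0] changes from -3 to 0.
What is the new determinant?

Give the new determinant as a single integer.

det is linear in row 1: changing M[1][0] by delta changes det by delta * cofactor(1,0).
Cofactor C_10 = (-1)^(1+0) * minor(1,0) = 6
Entry delta = 0 - -3 = 3
Det delta = 3 * 6 = 18
New det = -2 + 18 = 16

Answer: 16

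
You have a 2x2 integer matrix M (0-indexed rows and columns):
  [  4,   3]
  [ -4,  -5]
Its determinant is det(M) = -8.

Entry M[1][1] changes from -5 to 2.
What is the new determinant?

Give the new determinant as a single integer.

det is linear in row 1: changing M[1][1] by delta changes det by delta * cofactor(1,1).
Cofactor C_11 = (-1)^(1+1) * minor(1,1) = 4
Entry delta = 2 - -5 = 7
Det delta = 7 * 4 = 28
New det = -8 + 28 = 20

Answer: 20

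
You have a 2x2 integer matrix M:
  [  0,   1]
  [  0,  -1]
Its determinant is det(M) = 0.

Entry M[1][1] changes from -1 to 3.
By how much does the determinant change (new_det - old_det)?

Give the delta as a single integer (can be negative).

Cofactor C_11 = 0
Entry delta = 3 - -1 = 4
Det delta = entry_delta * cofactor = 4 * 0 = 0

Answer: 0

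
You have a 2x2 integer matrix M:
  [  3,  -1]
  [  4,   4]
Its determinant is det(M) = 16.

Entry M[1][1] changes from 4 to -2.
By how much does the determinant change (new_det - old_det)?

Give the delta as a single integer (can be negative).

Cofactor C_11 = 3
Entry delta = -2 - 4 = -6
Det delta = entry_delta * cofactor = -6 * 3 = -18

Answer: -18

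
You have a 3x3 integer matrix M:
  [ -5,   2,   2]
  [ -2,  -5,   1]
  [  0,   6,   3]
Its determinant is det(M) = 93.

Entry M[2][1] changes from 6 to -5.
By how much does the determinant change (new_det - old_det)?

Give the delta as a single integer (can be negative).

Cofactor C_21 = 1
Entry delta = -5 - 6 = -11
Det delta = entry_delta * cofactor = -11 * 1 = -11

Answer: -11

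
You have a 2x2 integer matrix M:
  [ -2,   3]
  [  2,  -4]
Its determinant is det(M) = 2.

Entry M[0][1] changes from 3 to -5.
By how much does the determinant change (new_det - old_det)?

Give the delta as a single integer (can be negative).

Answer: 16

Derivation:
Cofactor C_01 = -2
Entry delta = -5 - 3 = -8
Det delta = entry_delta * cofactor = -8 * -2 = 16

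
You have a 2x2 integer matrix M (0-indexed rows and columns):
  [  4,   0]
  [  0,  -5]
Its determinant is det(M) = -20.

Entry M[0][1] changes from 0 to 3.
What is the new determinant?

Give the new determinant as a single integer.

det is linear in row 0: changing M[0][1] by delta changes det by delta * cofactor(0,1).
Cofactor C_01 = (-1)^(0+1) * minor(0,1) = 0
Entry delta = 3 - 0 = 3
Det delta = 3 * 0 = 0
New det = -20 + 0 = -20

Answer: -20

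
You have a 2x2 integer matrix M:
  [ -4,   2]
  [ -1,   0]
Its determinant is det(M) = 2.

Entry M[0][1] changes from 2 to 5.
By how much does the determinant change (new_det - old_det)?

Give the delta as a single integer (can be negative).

Answer: 3

Derivation:
Cofactor C_01 = 1
Entry delta = 5 - 2 = 3
Det delta = entry_delta * cofactor = 3 * 1 = 3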